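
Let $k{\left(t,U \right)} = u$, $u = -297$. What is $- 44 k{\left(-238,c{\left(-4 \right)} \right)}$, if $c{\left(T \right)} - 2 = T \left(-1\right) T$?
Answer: $13068$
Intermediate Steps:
$c{\left(T \right)} = 2 - T^{2}$ ($c{\left(T \right)} = 2 + T \left(-1\right) T = 2 + - T T = 2 - T^{2}$)
$k{\left(t,U \right)} = -297$
$- 44 k{\left(-238,c{\left(-4 \right)} \right)} = \left(-44\right) \left(-297\right) = 13068$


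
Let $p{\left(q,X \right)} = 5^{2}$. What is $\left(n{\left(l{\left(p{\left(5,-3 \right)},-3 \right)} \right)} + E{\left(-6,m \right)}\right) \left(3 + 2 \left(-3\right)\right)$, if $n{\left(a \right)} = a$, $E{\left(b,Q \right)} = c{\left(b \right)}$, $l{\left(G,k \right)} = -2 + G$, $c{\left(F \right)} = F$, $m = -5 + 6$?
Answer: $-51$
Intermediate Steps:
$m = 1$
$p{\left(q,X \right)} = 25$
$E{\left(b,Q \right)} = b$
$\left(n{\left(l{\left(p{\left(5,-3 \right)},-3 \right)} \right)} + E{\left(-6,m \right)}\right) \left(3 + 2 \left(-3\right)\right) = \left(\left(-2 + 25\right) - 6\right) \left(3 + 2 \left(-3\right)\right) = \left(23 - 6\right) \left(3 - 6\right) = 17 \left(-3\right) = -51$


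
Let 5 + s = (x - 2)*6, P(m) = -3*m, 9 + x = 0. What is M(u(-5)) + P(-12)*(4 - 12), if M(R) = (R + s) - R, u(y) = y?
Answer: -359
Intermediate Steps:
x = -9 (x = -9 + 0 = -9)
s = -71 (s = -5 + (-9 - 2)*6 = -5 - 11*6 = -5 - 66 = -71)
M(R) = -71 (M(R) = (R - 71) - R = (-71 + R) - R = -71)
M(u(-5)) + P(-12)*(4 - 12) = -71 + (-3*(-12))*(4 - 12) = -71 + 36*(-8) = -71 - 288 = -359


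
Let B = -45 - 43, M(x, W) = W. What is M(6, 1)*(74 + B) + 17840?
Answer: 17826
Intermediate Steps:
B = -88
M(6, 1)*(74 + B) + 17840 = 1*(74 - 88) + 17840 = 1*(-14) + 17840 = -14 + 17840 = 17826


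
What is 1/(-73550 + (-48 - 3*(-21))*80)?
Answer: -1/72350 ≈ -1.3822e-5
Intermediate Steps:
1/(-73550 + (-48 - 3*(-21))*80) = 1/(-73550 + (-48 + 63)*80) = 1/(-73550 + 15*80) = 1/(-73550 + 1200) = 1/(-72350) = -1/72350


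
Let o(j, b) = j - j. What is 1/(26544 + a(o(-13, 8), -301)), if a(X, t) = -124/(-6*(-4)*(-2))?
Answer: 12/318559 ≈ 3.7670e-5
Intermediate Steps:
o(j, b) = 0
a(X, t) = 31/12 (a(X, t) = -124/(24*(-2)) = -124/(-48) = -124*(-1/48) = 31/12)
1/(26544 + a(o(-13, 8), -301)) = 1/(26544 + 31/12) = 1/(318559/12) = 12/318559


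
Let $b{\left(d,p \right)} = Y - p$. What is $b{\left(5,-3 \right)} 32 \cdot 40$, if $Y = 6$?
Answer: $11520$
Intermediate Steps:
$b{\left(d,p \right)} = 6 - p$
$b{\left(5,-3 \right)} 32 \cdot 40 = \left(6 - -3\right) 32 \cdot 40 = \left(6 + 3\right) 32 \cdot 40 = 9 \cdot 32 \cdot 40 = 288 \cdot 40 = 11520$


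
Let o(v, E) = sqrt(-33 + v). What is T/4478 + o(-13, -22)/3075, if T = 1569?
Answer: 1569/4478 + I*sqrt(46)/3075 ≈ 0.35038 + 0.0022056*I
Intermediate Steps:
T/4478 + o(-13, -22)/3075 = 1569/4478 + sqrt(-33 - 13)/3075 = 1569*(1/4478) + sqrt(-46)*(1/3075) = 1569/4478 + (I*sqrt(46))*(1/3075) = 1569/4478 + I*sqrt(46)/3075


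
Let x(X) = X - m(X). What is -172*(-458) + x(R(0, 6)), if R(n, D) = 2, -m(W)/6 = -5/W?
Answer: 78763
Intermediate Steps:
m(W) = 30/W (m(W) = -(-30)/W = 30/W)
x(X) = X - 30/X
-172*(-458) + x(R(0, 6)) = -172*(-458) + (2 - 30/2) = 78776 + (2 - 30*½) = 78776 + (2 - 15) = 78776 - 13 = 78763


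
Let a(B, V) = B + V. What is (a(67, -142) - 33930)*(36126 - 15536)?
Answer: -700162950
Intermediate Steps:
(a(67, -142) - 33930)*(36126 - 15536) = ((67 - 142) - 33930)*(36126 - 15536) = (-75 - 33930)*20590 = -34005*20590 = -700162950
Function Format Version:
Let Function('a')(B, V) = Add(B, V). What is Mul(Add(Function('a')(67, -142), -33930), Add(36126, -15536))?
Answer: -700162950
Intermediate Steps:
Mul(Add(Function('a')(67, -142), -33930), Add(36126, -15536)) = Mul(Add(Add(67, -142), -33930), Add(36126, -15536)) = Mul(Add(-75, -33930), 20590) = Mul(-34005, 20590) = -700162950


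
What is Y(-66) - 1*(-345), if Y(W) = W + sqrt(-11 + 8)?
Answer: 279 + I*sqrt(3) ≈ 279.0 + 1.732*I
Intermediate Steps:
Y(W) = W + I*sqrt(3) (Y(W) = W + sqrt(-3) = W + I*sqrt(3))
Y(-66) - 1*(-345) = (-66 + I*sqrt(3)) - 1*(-345) = (-66 + I*sqrt(3)) + 345 = 279 + I*sqrt(3)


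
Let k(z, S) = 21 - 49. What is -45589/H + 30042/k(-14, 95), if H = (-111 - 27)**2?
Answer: -143349085/133308 ≈ -1075.3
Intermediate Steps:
H = 19044 (H = (-138)**2 = 19044)
k(z, S) = -28
-45589/H + 30042/k(-14, 95) = -45589/19044 + 30042/(-28) = -45589*1/19044 + 30042*(-1/28) = -45589/19044 - 15021/14 = -143349085/133308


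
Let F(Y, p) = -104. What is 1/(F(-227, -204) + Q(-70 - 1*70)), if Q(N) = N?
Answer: -1/244 ≈ -0.0040984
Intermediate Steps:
1/(F(-227, -204) + Q(-70 - 1*70)) = 1/(-104 + (-70 - 1*70)) = 1/(-104 + (-70 - 70)) = 1/(-104 - 140) = 1/(-244) = -1/244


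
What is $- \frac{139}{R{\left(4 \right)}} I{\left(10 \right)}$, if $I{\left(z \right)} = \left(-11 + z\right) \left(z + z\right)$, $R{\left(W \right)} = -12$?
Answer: $- \frac{695}{3} \approx -231.67$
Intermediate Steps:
$I{\left(z \right)} = 2 z \left(-11 + z\right)$ ($I{\left(z \right)} = \left(-11 + z\right) 2 z = 2 z \left(-11 + z\right)$)
$- \frac{139}{R{\left(4 \right)}} I{\left(10 \right)} = - \frac{139}{-12} \cdot 2 \cdot 10 \left(-11 + 10\right) = \left(-139\right) \left(- \frac{1}{12}\right) 2 \cdot 10 \left(-1\right) = \frac{139}{12} \left(-20\right) = - \frac{695}{3}$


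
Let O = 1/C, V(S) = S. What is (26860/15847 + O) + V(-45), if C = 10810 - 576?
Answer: -7023117823/162178198 ≈ -43.305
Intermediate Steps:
C = 10234
O = 1/10234 ≈ 9.7714e-5
(26860/15847 + O) + V(-45) = (26860/15847 + 1/10234) - 45 = 274901087/162178198 - 45 = -7023117823/162178198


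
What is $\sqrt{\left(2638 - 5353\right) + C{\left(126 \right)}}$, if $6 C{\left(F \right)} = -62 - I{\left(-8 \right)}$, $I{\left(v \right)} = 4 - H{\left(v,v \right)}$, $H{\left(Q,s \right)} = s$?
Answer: $\frac{i \sqrt{24546}}{3} \approx 52.224 i$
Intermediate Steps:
$I{\left(v \right)} = 4 - v$
$C{\left(F \right)} = - \frac{37}{3}$ ($C{\left(F \right)} = \frac{-62 - \left(4 - -8\right)}{6} = \frac{-62 - \left(4 + 8\right)}{6} = \frac{-62 - 12}{6} = \frac{1}{6} \left(-74\right) = - \frac{37}{3}$)
$\sqrt{\left(2638 - 5353\right) + C{\left(126 \right)}} = \sqrt{\left(2638 - 5353\right) - \frac{37}{3}} = \sqrt{-2715 - \frac{37}{3}} = \sqrt{- \frac{8182}{3}} = \frac{i \sqrt{24546}}{3}$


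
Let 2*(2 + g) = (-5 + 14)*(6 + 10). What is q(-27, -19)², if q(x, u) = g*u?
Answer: 1768900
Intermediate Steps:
g = 70 (g = -2 + ((-5 + 14)*(6 + 10))/2 = -2 + (9*16)/2 = -2 + (½)*144 = -2 + 72 = 70)
q(x, u) = 70*u
q(-27, -19)² = (70*(-19))² = (-1330)² = 1768900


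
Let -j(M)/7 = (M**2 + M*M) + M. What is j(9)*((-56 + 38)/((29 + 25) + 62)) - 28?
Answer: 9149/58 ≈ 157.74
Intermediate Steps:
j(M) = -14*M**2 - 7*M (j(M) = -7*((M**2 + M*M) + M) = -7*((M**2 + M**2) + M) = -7*(2*M**2 + M) = -7*(M + 2*M**2) = -14*M**2 - 7*M)
j(9)*((-56 + 38)/((29 + 25) + 62)) - 28 = (-7*9*(1 + 2*9))*((-56 + 38)/((29 + 25) + 62)) - 28 = (-7*9*(1 + 18))*(-18/(54 + 62)) - 28 = (-7*9*19)*(-18/116) - 28 = -(-21546)/116 - 28 = -1197*(-9/58) - 28 = 10773/58 - 28 = 9149/58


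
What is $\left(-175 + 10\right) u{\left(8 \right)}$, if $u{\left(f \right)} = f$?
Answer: $-1320$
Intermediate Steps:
$\left(-175 + 10\right) u{\left(8 \right)} = \left(-175 + 10\right) 8 = \left(-165\right) 8 = -1320$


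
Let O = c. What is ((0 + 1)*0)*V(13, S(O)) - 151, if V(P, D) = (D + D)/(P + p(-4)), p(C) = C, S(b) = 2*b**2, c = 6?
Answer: -151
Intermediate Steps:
O = 6
V(P, D) = 2*D/(-4 + P) (V(P, D) = (D + D)/(P - 4) = (2*D)/(-4 + P) = 2*D/(-4 + P))
((0 + 1)*0)*V(13, S(O)) - 151 = ((0 + 1)*0)*(2*(2*6**2)/(-4 + 13)) - 151 = (1*0)*(2*(2*36)/9) - 151 = 0*(2*72*(1/9)) - 151 = 0*16 - 151 = 0 - 151 = -151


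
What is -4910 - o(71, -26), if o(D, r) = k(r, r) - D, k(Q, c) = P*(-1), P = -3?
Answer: -4842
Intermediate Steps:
k(Q, c) = 3 (k(Q, c) = -3*(-1) = 3)
o(D, r) = 3 - D
-4910 - o(71, -26) = -4910 - (3 - 1*71) = -4910 - (3 - 71) = -4910 - 1*(-68) = -4910 + 68 = -4842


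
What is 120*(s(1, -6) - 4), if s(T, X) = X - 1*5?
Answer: -1800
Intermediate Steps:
s(T, X) = -5 + X (s(T, X) = X - 5 = -5 + X)
120*(s(1, -6) - 4) = 120*((-5 - 6) - 4) = 120*(-11 - 4) = 120*(-15) = -1800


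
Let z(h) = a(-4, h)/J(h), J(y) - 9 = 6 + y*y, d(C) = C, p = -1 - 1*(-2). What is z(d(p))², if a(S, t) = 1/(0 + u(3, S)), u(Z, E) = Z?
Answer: 1/2304 ≈ 0.00043403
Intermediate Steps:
p = 1 (p = -1 + 2 = 1)
a(S, t) = ⅓ (a(S, t) = 1/(0 + 3) = 1/3 = ⅓)
J(y) = 15 + y² (J(y) = 9 + (6 + y*y) = 9 + (6 + y²) = 15 + y²)
z(h) = 1/(3*(15 + h²))
z(d(p))² = (1/(3*(15 + 1²)))² = (1/(3*(15 + 1)))² = ((⅓)/16)² = ((⅓)*(1/16))² = (1/48)² = 1/2304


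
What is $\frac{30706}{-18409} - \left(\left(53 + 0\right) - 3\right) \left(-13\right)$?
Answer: $\frac{11935144}{18409} \approx 648.33$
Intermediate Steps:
$\frac{30706}{-18409} - \left(\left(53 + 0\right) - 3\right) \left(-13\right) = 30706 \left(- \frac{1}{18409}\right) - \left(53 - 3\right) \left(-13\right) = - \frac{30706}{18409} - 50 \left(-13\right) = - \frac{30706}{18409} - -650 = - \frac{30706}{18409} + 650 = \frac{11935144}{18409}$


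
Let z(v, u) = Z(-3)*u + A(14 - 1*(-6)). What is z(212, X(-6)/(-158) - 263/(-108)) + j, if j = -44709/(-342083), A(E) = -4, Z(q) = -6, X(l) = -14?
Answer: -1321180735/69491718 ≈ -19.012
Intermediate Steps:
z(v, u) = -4 - 6*u (z(v, u) = -6*u - 4 = -4 - 6*u)
j = 6387/48869 (j = -44709*(-1/342083) = 6387/48869 ≈ 0.13070)
z(212, X(-6)/(-158) - 263/(-108)) + j = (-4 - 6*(-14/(-158) - 263/(-108))) + 6387/48869 = (-4 - 6*(-14*(-1/158) - 263*(-1/108))) + 6387/48869 = (-4 - 6*(7/79 + 263/108)) + 6387/48869 = (-4 - 6*21533/8532) + 6387/48869 = (-4 - 21533/1422) + 6387/48869 = -27221/1422 + 6387/48869 = -1321180735/69491718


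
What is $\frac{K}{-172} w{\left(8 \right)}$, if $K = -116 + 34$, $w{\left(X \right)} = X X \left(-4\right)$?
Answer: $- \frac{5248}{43} \approx -122.05$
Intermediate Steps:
$w{\left(X \right)} = - 4 X^{2}$ ($w{\left(X \right)} = X^{2} \left(-4\right) = - 4 X^{2}$)
$K = -82$
$\frac{K}{-172} w{\left(8 \right)} = - \frac{82}{-172} \left(- 4 \cdot 8^{2}\right) = \left(-82\right) \left(- \frac{1}{172}\right) \left(\left(-4\right) 64\right) = \frac{41}{86} \left(-256\right) = - \frac{5248}{43}$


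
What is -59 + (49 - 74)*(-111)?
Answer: 2716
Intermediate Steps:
-59 + (49 - 74)*(-111) = -59 - 25*(-111) = -59 + 2775 = 2716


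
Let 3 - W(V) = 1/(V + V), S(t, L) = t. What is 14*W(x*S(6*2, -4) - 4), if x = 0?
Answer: 175/4 ≈ 43.750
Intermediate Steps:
W(V) = 3 - 1/(2*V) (W(V) = 3 - 1/(V + V) = 3 - 1/(2*V))
14*W(x*S(6*2, -4) - 4) = 14*(3 - 1/(2*(0*(6*2) - 4))) = 14*(3 - 1/(2*(0*12 - 4))) = 14*(3 - 1/(2*(0 - 4))) = 14*(3 - ½/(-4)) = 14*(3 - ½*(-¼)) = 14*(3 + ⅛) = 14*(25/8) = 175/4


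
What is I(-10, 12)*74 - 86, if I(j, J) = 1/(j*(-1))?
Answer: -393/5 ≈ -78.600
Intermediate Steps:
I(j, J) = -1/j (I(j, J) = 1/(-j) = -1/j)
I(-10, 12)*74 - 86 = -1/(-10)*74 - 86 = -1*(-1/10)*74 - 86 = (1/10)*74 - 86 = 37/5 - 86 = -393/5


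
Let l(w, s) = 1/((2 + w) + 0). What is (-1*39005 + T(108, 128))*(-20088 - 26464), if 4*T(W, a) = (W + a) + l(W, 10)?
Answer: 9065070431/5 ≈ 1.8130e+9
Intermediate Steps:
l(w, s) = 1/(2 + w)
T(W, a) = W/4 + a/4 + 1/(4*(2 + W)) (T(W, a) = ((W + a) + 1/(2 + W))/4 = (W + a + 1/(2 + W))/4 = W/4 + a/4 + 1/(4*(2 + W)))
(-1*39005 + T(108, 128))*(-20088 - 26464) = (-1*39005 + (1 + (2 + 108)*(108 + 128))/(4*(2 + 108)))*(-20088 - 26464) = (-39005 + (¼)*(1 + 110*236)/110)*(-46552) = (-39005 + (¼)*(1/110)*(1 + 25960))*(-46552) = (-39005 + (¼)*(1/110)*25961)*(-46552) = (-39005 + 25961/440)*(-46552) = -17136239/440*(-46552) = 9065070431/5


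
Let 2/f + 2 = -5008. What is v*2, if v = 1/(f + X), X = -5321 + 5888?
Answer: 2505/710167 ≈ 0.0035273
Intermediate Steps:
X = 567
f = -1/2505 (f = 2/(-2 - 5008) = 2/(-5010) = 2*(-1/5010) = -1/2505 ≈ -0.00039920)
v = 2505/1420334 (v = 1/(-1/2505 + 567) = 1/(1420334/2505) = 2505/1420334 ≈ 0.0017637)
v*2 = (2505/1420334)*2 = 2505/710167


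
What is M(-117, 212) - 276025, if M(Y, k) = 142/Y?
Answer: -32295067/117 ≈ -2.7603e+5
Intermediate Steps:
M(-117, 212) - 276025 = 142/(-117) - 276025 = 142*(-1/117) - 276025 = -142/117 - 276025 = -32295067/117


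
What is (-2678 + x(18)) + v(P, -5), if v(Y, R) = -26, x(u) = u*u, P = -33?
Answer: -2380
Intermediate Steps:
x(u) = u²
(-2678 + x(18)) + v(P, -5) = (-2678 + 18²) - 26 = (-2678 + 324) - 26 = -2354 - 26 = -2380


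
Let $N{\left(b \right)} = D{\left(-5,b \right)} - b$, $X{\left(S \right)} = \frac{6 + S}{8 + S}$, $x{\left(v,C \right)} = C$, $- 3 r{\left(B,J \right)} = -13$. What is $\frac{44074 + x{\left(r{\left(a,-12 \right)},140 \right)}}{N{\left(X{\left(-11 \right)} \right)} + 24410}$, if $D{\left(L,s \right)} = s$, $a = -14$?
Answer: $\frac{22107}{12205} \approx 1.8113$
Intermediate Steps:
$r{\left(B,J \right)} = \frac{13}{3}$ ($r{\left(B,J \right)} = \left(- \frac{1}{3}\right) \left(-13\right) = \frac{13}{3}$)
$X{\left(S \right)} = \frac{6 + S}{8 + S}$
$N{\left(b \right)} = 0$ ($N{\left(b \right)} = b - b = 0$)
$\frac{44074 + x{\left(r{\left(a,-12 \right)},140 \right)}}{N{\left(X{\left(-11 \right)} \right)} + 24410} = \frac{44074 + 140}{0 + 24410} = \frac{44214}{24410} = 44214 \cdot \frac{1}{24410} = \frac{22107}{12205}$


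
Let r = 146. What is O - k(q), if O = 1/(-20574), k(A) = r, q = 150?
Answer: -3003805/20574 ≈ -146.00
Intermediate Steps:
k(A) = 146
O = -1/20574 ≈ -4.8605e-5
O - k(q) = -1/20574 - 1*146 = -1/20574 - 146 = -3003805/20574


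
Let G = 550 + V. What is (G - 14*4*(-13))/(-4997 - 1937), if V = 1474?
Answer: -1376/3467 ≈ -0.39688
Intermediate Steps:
G = 2024 (G = 550 + 1474 = 2024)
(G - 14*4*(-13))/(-4997 - 1937) = (2024 - 14*4*(-13))/(-4997 - 1937) = (2024 - 56*(-13))/(-6934) = (2024 + 728)*(-1/6934) = 2752*(-1/6934) = -1376/3467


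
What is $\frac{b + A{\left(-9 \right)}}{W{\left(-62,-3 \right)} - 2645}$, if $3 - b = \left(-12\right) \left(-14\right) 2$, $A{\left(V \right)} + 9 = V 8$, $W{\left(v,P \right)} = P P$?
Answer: $\frac{207}{1318} \approx 0.15706$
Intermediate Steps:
$W{\left(v,P \right)} = P^{2}$
$A{\left(V \right)} = -9 + 8 V$ ($A{\left(V \right)} = -9 + V 8 = -9 + 8 V$)
$b = -333$ ($b = 3 - \left(-12\right) \left(-14\right) 2 = 3 - 168 \cdot 2 = 3 - 336 = -333$)
$\frac{b + A{\left(-9 \right)}}{W{\left(-62,-3 \right)} - 2645} = \frac{-333 + \left(-9 + 8 \left(-9\right)\right)}{\left(-3\right)^{2} - 2645} = \frac{-333 - 81}{9 - 2645} = \frac{-333 - 81}{-2636} = \left(-414\right) \left(- \frac{1}{2636}\right) = \frac{207}{1318}$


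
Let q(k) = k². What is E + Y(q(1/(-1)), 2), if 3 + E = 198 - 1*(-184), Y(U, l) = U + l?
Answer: 382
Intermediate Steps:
E = 379 (E = -3 + (198 - 1*(-184)) = -3 + (198 + 184) = -3 + 382 = 379)
E + Y(q(1/(-1)), 2) = 379 + ((1/(-1))² + 2) = 379 + ((-1)² + 2) = 379 + (1 + 2) = 379 + 3 = 382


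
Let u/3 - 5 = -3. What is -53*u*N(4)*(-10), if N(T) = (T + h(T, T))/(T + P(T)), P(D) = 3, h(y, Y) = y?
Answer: 25440/7 ≈ 3634.3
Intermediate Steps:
u = 6 (u = 15 + 3*(-3) = 15 - 9 = 6)
N(T) = 2*T/(3 + T) (N(T) = (T + T)/(T + 3) = (2*T)/(3 + T) = 2*T/(3 + T))
-53*u*N(4)*(-10) = -53*6*(2*4/(3 + 4))*(-10) = -53*6*(2*4/7)*(-10) = -53*6*(2*4*(1/7))*(-10) = -53*6*(8/7)*(-10) = -2544*(-10)/7 = -53*(-480/7) = 25440/7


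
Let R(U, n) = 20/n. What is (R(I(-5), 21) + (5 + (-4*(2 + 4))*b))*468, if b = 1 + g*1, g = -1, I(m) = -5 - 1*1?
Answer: 19500/7 ≈ 2785.7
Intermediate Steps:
I(m) = -6 (I(m) = -5 - 1 = -6)
b = 0 (b = 1 - 1*1 = 1 - 1 = 0)
(R(I(-5), 21) + (5 + (-4*(2 + 4))*b))*468 = (20/21 + (5 - 4*(2 + 4)*0))*468 = (20*(1/21) + (5 - 4*6*0))*468 = (20/21 + (5 - 24*0))*468 = (20/21 + (5 + 0))*468 = (20/21 + 5)*468 = (125/21)*468 = 19500/7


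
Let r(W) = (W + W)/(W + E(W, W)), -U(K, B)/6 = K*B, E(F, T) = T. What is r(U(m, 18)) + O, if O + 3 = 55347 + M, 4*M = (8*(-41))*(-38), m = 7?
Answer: 58461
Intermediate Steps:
U(K, B) = -6*B*K (U(K, B) = -6*K*B = -6*B*K)
r(W) = 1 (r(W) = (W + W)/(W + W) = (2*W)/((2*W)) = (2*W)*(1/(2*W)) = 1)
M = 3116 (M = ((8*(-41))*(-38))/4 = (-328*(-38))/4 = (¼)*12464 = 3116)
O = 58460 (O = -3 + (55347 + 3116) = -3 + 58463 = 58460)
r(U(m, 18)) + O = 1 + 58460 = 58461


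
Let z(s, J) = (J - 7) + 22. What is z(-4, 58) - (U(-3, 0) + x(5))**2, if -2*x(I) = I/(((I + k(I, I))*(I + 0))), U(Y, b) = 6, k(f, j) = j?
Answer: 15039/400 ≈ 37.597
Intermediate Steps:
x(I) = -1/(4*I) (x(I) = -I/(2*((I + I)*(I + 0))) = -I/(2*((2*I)*I)) = -I/(2*(2*I**2)) = -I*1/(2*I**2)/2 = -1/(4*I))
z(s, J) = 15 + J (z(s, J) = (-7 + J) + 22 = 15 + J)
z(-4, 58) - (U(-3, 0) + x(5))**2 = (15 + 58) - (6 - 1/4/5)**2 = 73 - (6 - 1/4*1/5)**2 = 73 - (6 - 1/20)**2 = 73 - (119/20)**2 = 73 - 1*14161/400 = 73 - 14161/400 = 15039/400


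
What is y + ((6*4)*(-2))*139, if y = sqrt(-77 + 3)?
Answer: -6672 + I*sqrt(74) ≈ -6672.0 + 8.6023*I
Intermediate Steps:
y = I*sqrt(74) (y = sqrt(-74) = I*sqrt(74) ≈ 8.6023*I)
y + ((6*4)*(-2))*139 = I*sqrt(74) + ((6*4)*(-2))*139 = I*sqrt(74) + (24*(-2))*139 = I*sqrt(74) - 48*139 = I*sqrt(74) - 6672 = -6672 + I*sqrt(74)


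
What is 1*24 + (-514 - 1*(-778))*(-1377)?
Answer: -363504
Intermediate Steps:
1*24 + (-514 - 1*(-778))*(-1377) = 24 + (-514 + 778)*(-1377) = 24 + 264*(-1377) = 24 - 363528 = -363504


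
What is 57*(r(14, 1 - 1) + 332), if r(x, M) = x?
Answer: 19722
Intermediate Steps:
57*(r(14, 1 - 1) + 332) = 57*(14 + 332) = 57*346 = 19722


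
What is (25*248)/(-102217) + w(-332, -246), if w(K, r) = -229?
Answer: -23413893/102217 ≈ -229.06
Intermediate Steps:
(25*248)/(-102217) + w(-332, -246) = (25*248)/(-102217) - 229 = 6200*(-1/102217) - 229 = -6200/102217 - 229 = -23413893/102217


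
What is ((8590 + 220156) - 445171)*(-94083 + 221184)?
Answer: -27507833925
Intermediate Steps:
((8590 + 220156) - 445171)*(-94083 + 221184) = (228746 - 445171)*127101 = -216425*127101 = -27507833925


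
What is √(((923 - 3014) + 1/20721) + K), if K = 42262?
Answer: 2*√4311953548383/20721 ≈ 200.43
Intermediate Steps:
√(((923 - 3014) + 1/20721) + K) = √(((923 - 3014) + 1/20721) + 42262) = √((-2091 + 1/20721) + 42262) = √(-43327610/20721 + 42262) = √(832383292/20721) = 2*√4311953548383/20721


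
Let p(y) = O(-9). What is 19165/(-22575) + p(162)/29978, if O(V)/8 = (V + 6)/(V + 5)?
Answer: -57439292/67675335 ≈ -0.84875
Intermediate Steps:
O(V) = 8*(6 + V)/(5 + V) (O(V) = 8*((V + 6)/(V + 5)) = 8*((6 + V)/(5 + V)) = 8*(6 + V)/(5 + V))
p(y) = 6 (p(y) = 8*(6 - 9)/(5 - 9) = 8*(-3)/(-4) = 8*(-¼)*(-3) = 6)
19165/(-22575) + p(162)/29978 = 19165/(-22575) + 6/29978 = 19165*(-1/22575) + 6*(1/29978) = -3833/4515 + 3/14989 = -57439292/67675335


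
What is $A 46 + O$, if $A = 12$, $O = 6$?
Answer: $558$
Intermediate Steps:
$A 46 + O = 12 \cdot 46 + 6 = 552 + 6 = 558$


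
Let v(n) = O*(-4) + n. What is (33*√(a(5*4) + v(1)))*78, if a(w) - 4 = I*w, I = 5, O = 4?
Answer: 2574*√89 ≈ 24283.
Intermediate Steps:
v(n) = -16 + n (v(n) = 4*(-4) + n = -16 + n)
a(w) = 4 + 5*w
(33*√(a(5*4) + v(1)))*78 = (33*√((4 + 5*(5*4)) + (-16 + 1)))*78 = (33*√((4 + 5*20) - 15))*78 = (33*√((4 + 100) - 15))*78 = (33*√(104 - 15))*78 = (33*√89)*78 = 2574*√89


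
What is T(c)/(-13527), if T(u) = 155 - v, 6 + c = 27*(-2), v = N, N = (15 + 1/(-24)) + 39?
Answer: -2425/324648 ≈ -0.0074696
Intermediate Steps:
N = 1295/24 (N = (15 - 1/24) + 39 = 359/24 + 39 = 1295/24 ≈ 53.958)
v = 1295/24 ≈ 53.958
c = -60 (c = -6 + 27*(-2) = -6 - 54 = -60)
T(u) = 2425/24 (T(u) = 155 - 1*1295/24 = 155 - 1295/24 = 2425/24)
T(c)/(-13527) = (2425/24)/(-13527) = (2425/24)*(-1/13527) = -2425/324648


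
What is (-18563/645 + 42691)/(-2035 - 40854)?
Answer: -27517132/27663405 ≈ -0.99471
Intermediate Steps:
(-18563/645 + 42691)/(-2035 - 40854) = (-18563*1/645 + 42691)/(-42889) = (-18563/645 + 42691)*(-1/42889) = (27517132/645)*(-1/42889) = -27517132/27663405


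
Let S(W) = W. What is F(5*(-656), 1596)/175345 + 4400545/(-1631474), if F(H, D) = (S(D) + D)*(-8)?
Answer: -813274883089/286070808530 ≈ -2.8429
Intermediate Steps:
F(H, D) = -16*D (F(H, D) = (D + D)*(-8) = (2*D)*(-8) = -16*D)
F(5*(-656), 1596)/175345 + 4400545/(-1631474) = -16*1596/175345 + 4400545/(-1631474) = -25536*1/175345 + 4400545*(-1/1631474) = -25536/175345 - 4400545/1631474 = -813274883089/286070808530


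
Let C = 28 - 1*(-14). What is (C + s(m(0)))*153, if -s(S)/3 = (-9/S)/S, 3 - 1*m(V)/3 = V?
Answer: 6477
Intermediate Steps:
C = 42 (C = 28 + 14 = 42)
m(V) = 9 - 3*V
s(S) = 27/S² (s(S) = -3*(-9/S)/S = -(-27)/S² = 27/S²)
(C + s(m(0)))*153 = (42 + 27/(9 - 3*0)²)*153 = (42 + 27/(9 + 0)²)*153 = (42 + 27/9²)*153 = (42 + 27*(1/81))*153 = (42 + ⅓)*153 = (127/3)*153 = 6477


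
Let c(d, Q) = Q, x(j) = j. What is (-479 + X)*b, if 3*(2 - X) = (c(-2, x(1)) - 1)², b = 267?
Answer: -127359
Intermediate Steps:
X = 2 (X = 2 - (1 - 1)²/3 = 2 - ⅓*0² = 2 - ⅓*0 = 2 + 0 = 2)
(-479 + X)*b = (-479 + 2)*267 = -477*267 = -127359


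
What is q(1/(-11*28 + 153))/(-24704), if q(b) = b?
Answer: 1/3829120 ≈ 2.6116e-7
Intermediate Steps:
q(1/(-11*28 + 153))/(-24704) = 1/((-11*28 + 153)*(-24704)) = -1/24704/(-308 + 153) = -1/24704/(-155) = -1/155*(-1/24704) = 1/3829120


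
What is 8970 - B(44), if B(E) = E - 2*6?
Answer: 8938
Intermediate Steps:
B(E) = -12 + E (B(E) = E - 12 = -12 + E)
8970 - B(44) = 8970 - (-12 + 44) = 8970 - 1*32 = 8970 - 32 = 8938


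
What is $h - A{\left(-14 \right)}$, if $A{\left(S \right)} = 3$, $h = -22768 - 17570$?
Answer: $-40341$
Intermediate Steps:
$h = -40338$ ($h = -22768 - 17570 = -40338$)
$h - A{\left(-14 \right)} = -40338 - 3 = -40341$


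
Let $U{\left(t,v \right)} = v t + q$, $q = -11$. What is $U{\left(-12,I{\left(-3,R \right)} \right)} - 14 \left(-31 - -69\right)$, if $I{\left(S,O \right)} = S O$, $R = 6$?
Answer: $-327$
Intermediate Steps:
$I{\left(S,O \right)} = O S$
$U{\left(t,v \right)} = -11 + t v$ ($U{\left(t,v \right)} = v t - 11 = t v - 11 = -11 + t v$)
$U{\left(-12,I{\left(-3,R \right)} \right)} - 14 \left(-31 - -69\right) = \left(-11 - 12 \cdot 6 \left(-3\right)\right) - 14 \left(-31 - -69\right) = \left(-11 - -216\right) - 14 \left(-31 + 69\right) = \left(-11 + 216\right) - 532 = 205 - 532 = -327$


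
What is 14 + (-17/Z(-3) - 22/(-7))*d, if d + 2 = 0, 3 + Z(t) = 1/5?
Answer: -31/7 ≈ -4.4286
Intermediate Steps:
Z(t) = -14/5 (Z(t) = -3 + 1/5 = -3 + ⅕ = -14/5)
d = -2 (d = -2 + 0 = -2)
14 + (-17/Z(-3) - 22/(-7))*d = 14 + (-17/(-14/5) - 22/(-7))*(-2) = 14 + (-17*(-5/14) - 22*(-⅐))*(-2) = 14 + (85/14 + 22/7)*(-2) = 14 + (129/14)*(-2) = 14 - 129/7 = -31/7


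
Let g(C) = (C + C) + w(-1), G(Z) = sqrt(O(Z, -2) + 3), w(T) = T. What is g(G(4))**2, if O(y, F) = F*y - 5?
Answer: (1 - 2*I*sqrt(10))**2 ≈ -39.0 - 12.649*I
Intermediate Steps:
O(y, F) = -5 + F*y
G(Z) = sqrt(-2 - 2*Z) (G(Z) = sqrt((-5 - 2*Z) + 3) = sqrt(-2 - 2*Z))
g(C) = -1 + 2*C (g(C) = (C + C) - 1 = 2*C - 1 = -1 + 2*C)
g(G(4))**2 = (-1 + 2*sqrt(-2 - 2*4))**2 = (-1 + 2*sqrt(-2 - 8))**2 = (-1 + 2*sqrt(-10))**2 = (-1 + 2*(I*sqrt(10)))**2 = (-1 + 2*I*sqrt(10))**2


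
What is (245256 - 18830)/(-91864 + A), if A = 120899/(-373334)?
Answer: -84532524284/34296075475 ≈ -2.4648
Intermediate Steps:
A = -120899/373334 (A = 120899*(-1/373334) = -120899/373334 ≈ -0.32384)
(245256 - 18830)/(-91864 + A) = (245256 - 18830)/(-91864 - 120899/373334) = 226426/(-34296075475/373334) = 226426*(-373334/34296075475) = -84532524284/34296075475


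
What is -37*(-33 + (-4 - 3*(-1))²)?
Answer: 1184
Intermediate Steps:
-37*(-33 + (-4 - 3*(-1))²) = -37*(-33 + (-4 + 3)²) = -37*(-33 + (-1)²) = -37*(-33 + 1) = -37*(-32) = 1184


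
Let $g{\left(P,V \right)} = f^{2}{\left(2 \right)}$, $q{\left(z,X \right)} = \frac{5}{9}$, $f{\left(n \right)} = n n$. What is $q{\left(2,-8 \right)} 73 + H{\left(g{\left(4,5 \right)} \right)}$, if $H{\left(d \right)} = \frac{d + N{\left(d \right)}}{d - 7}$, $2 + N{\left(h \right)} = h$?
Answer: $\frac{395}{9} \approx 43.889$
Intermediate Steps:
$f{\left(n \right)} = n^{2}$
$N{\left(h \right)} = -2 + h$
$q{\left(z,X \right)} = \frac{5}{9}$ ($q{\left(z,X \right)} = 5 \cdot \frac{1}{9} = \frac{5}{9}$)
$g{\left(P,V \right)} = 16$ ($g{\left(P,V \right)} = \left(2^{2}\right)^{2} = 4^{2} = 16$)
$H{\left(d \right)} = \frac{-2 + 2 d}{-7 + d}$ ($H{\left(d \right)} = \frac{d + \left(-2 + d\right)}{d - 7} = \frac{-2 + 2 d}{-7 + d}$)
$q{\left(2,-8 \right)} 73 + H{\left(g{\left(4,5 \right)} \right)} = \frac{5}{9} \cdot 73 + \frac{2 \left(-1 + 16\right)}{-7 + 16} = \frac{365}{9} + 2 \cdot \frac{1}{9} \cdot 15 = \frac{365}{9} + \frac{10}{3} = \frac{395}{9}$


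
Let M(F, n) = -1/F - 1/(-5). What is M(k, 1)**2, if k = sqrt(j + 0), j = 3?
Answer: (5 - sqrt(3))**2/75 ≈ 0.14239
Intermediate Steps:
k = sqrt(3) (k = sqrt(3 + 0) = sqrt(3) ≈ 1.7320)
M(F, n) = 1/5 - 1/F (M(F, n) = -1/F - 1*(-1/5) = -1/F + 1/5 = 1/5 - 1/F)
M(k, 1)**2 = ((-5 + sqrt(3))/(5*(sqrt(3))))**2 = ((sqrt(3)/3)*(-5 + sqrt(3))/5)**2 = (sqrt(3)*(-5 + sqrt(3))/15)**2 = (-5 + sqrt(3))**2/75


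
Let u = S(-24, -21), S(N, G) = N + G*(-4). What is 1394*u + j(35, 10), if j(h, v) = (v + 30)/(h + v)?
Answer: 752768/9 ≈ 83641.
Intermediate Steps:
j(h, v) = (30 + v)/(h + v)
S(N, G) = N - 4*G
u = 60 (u = -24 - 4*(-21) = -24 + 84 = 60)
1394*u + j(35, 10) = 1394*60 + (30 + 10)/(35 + 10) = 83640 + 40/45 = 83640 + (1/45)*40 = 83640 + 8/9 = 752768/9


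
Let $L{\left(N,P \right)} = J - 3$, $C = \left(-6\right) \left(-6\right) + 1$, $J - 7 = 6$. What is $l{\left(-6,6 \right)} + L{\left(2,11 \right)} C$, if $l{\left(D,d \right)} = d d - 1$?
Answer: $405$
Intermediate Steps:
$J = 13$ ($J = 7 + 6 = 13$)
$l{\left(D,d \right)} = -1 + d^{2}$ ($l{\left(D,d \right)} = d^{2} - 1 = -1 + d^{2}$)
$C = 37$ ($C = 36 + 1 = 37$)
$L{\left(N,P \right)} = 10$ ($L{\left(N,P \right)} = 13 - 3 = 10$)
$l{\left(-6,6 \right)} + L{\left(2,11 \right)} C = \left(-1 + 6^{2}\right) + 10 \cdot 37 = \left(-1 + 36\right) + 370 = 35 + 370 = 405$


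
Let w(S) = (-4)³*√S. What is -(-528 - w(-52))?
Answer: 528 - 128*I*√13 ≈ 528.0 - 461.51*I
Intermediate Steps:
w(S) = -64*√S
-(-528 - w(-52)) = -(-528 - (-64)*√(-52)) = -(-528 - (-64)*2*I*√13) = -(-528 - (-128)*I*√13) = -(-528 + 128*I*√13) = 528 - 128*I*√13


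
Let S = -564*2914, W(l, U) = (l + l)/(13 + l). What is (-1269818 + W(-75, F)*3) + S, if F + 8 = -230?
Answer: -90312509/31 ≈ -2.9133e+6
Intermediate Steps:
F = -238 (F = -8 - 230 = -238)
W(l, U) = 2*l/(13 + l) (W(l, U) = (2*l)/(13 + l) = 2*l/(13 + l))
S = -1643496
(-1269818 + W(-75, F)*3) + S = (-1269818 + (2*(-75)/(13 - 75))*3) - 1643496 = (-1269818 + (2*(-75)/(-62))*3) - 1643496 = (-1269818 + (2*(-75)*(-1/62))*3) - 1643496 = (-1269818 + (75/31)*3) - 1643496 = (-1269818 + 225/31) - 1643496 = -39364133/31 - 1643496 = -90312509/31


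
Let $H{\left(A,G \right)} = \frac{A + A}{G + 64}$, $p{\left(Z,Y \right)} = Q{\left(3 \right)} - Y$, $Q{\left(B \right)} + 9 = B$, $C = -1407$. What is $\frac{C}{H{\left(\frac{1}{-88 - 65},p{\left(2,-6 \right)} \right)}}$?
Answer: $6888672$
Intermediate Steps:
$Q{\left(B \right)} = -9 + B$
$p{\left(Z,Y \right)} = -6 - Y$ ($p{\left(Z,Y \right)} = \left(-9 + 3\right) - Y = -6 - Y$)
$H{\left(A,G \right)} = \frac{2 A}{64 + G}$
$\frac{C}{H{\left(\frac{1}{-88 - 65},p{\left(2,-6 \right)} \right)}} = - \frac{1407}{2 \frac{1}{-88 - 65} \frac{1}{64 - 0}} = - \frac{1407}{2 \frac{1}{-153} \frac{1}{64 + \left(-6 + 6\right)}} = - \frac{1407}{2 \left(- \frac{1}{153}\right) \frac{1}{64 + 0}} = - \frac{1407}{2 \left(- \frac{1}{153}\right) \frac{1}{64}} = - \frac{1407}{- \frac{1}{4896}} = \left(-1407\right) \left(-4896\right) = 6888672$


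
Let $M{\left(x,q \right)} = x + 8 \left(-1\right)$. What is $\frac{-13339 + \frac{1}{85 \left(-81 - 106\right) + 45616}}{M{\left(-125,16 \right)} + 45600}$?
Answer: $- \frac{396448418}{1351324707} \approx -0.29338$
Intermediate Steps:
$M{\left(x,q \right)} = -8 + x$ ($M{\left(x,q \right)} = x - 8 = -8 + x$)
$\frac{-13339 + \frac{1}{85 \left(-81 - 106\right) + 45616}}{M{\left(-125,16 \right)} + 45600} = \frac{-13339 + \frac{1}{85 \left(-81 - 106\right) + 45616}}{\left(-8 - 125\right) + 45600} = \frac{-13339 + \frac{1}{85 \left(-187\right) + 45616}}{-133 + 45600} = \frac{-13339 + \frac{1}{-15895 + 45616}}{45467} = \left(-13339 + \frac{1}{29721}\right) \frac{1}{45467} = \left(- \frac{396448418}{29721}\right) \frac{1}{45467} = - \frac{396448418}{1351324707}$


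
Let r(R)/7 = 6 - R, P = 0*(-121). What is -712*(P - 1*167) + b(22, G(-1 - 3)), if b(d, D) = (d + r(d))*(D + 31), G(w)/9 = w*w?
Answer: 103154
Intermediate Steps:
P = 0
r(R) = 42 - 7*R (r(R) = 7*(6 - R) = 42 - 7*R)
G(w) = 9*w² (G(w) = 9*(w*w) = 9*w²)
b(d, D) = (31 + D)*(42 - 6*d) (b(d, D) = (d + (42 - 7*d))*(D + 31) = (42 - 6*d)*(31 + D) = (31 + D)*(42 - 6*d))
-712*(P - 1*167) + b(22, G(-1 - 3)) = -712*(0 - 1*167) + (1302 - 186*22 + 42*(9*(-1 - 3)²) - 6*9*(-1 - 3)²*22) = -712*(0 - 167) + (1302 - 4092 + 42*(9*(-4)²) - 6*9*(-4)²*22) = -712*(-167) + (1302 - 4092 + 42*(9*16) - 6*9*16*22) = 118904 + (1302 - 4092 + 42*144 - 6*144*22) = 118904 + (1302 - 4092 + 6048 - 19008) = 118904 - 15750 = 103154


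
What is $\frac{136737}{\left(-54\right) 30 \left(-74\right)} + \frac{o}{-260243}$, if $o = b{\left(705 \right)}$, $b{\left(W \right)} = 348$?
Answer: $\frac{3949236539}{3466436760} \approx 1.1393$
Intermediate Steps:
$o = 348$
$\frac{136737}{\left(-54\right) 30 \left(-74\right)} + \frac{o}{-260243} = \frac{136737}{\left(-54\right) 30 \left(-74\right)} + \frac{348}{-260243} = \frac{136737}{\left(-1620\right) \left(-74\right)} + 348 \left(- \frac{1}{260243}\right) = \frac{136737}{119880} - \frac{348}{260243} = 136737 \cdot \frac{1}{119880} - \frac{348}{260243} = \frac{15193}{13320} - \frac{348}{260243} = \frac{3949236539}{3466436760}$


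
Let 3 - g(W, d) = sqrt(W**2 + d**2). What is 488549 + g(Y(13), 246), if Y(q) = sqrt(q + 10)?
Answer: 488552 - sqrt(60539) ≈ 4.8831e+5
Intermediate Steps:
Y(q) = sqrt(10 + q)
g(W, d) = 3 - sqrt(W**2 + d**2)
488549 + g(Y(13), 246) = 488549 + (3 - sqrt((sqrt(10 + 13))**2 + 246**2)) = 488549 + (3 - sqrt((sqrt(23))**2 + 60516)) = 488549 + (3 - sqrt(23 + 60516)) = 488549 + (3 - sqrt(60539)) = 488552 - sqrt(60539)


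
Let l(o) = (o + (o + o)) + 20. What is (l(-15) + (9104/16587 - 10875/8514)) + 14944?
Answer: 234087104297/15691302 ≈ 14918.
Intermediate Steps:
l(o) = 20 + 3*o (l(o) = (o + 2*o) + 20 = 3*o + 20 = 20 + 3*o)
(l(-15) + (9104/16587 - 10875/8514)) + 14944 = ((20 + 3*(-15)) + (9104/16587 - 10875/8514)) + 14944 = ((20 - 45) + (9104*(1/16587) - 10875*1/8514)) + 14944 = (-25 + (9104/16587 - 3625/2838)) + 14944 = (-25 - 11430241/15691302) + 14944 = -403712791/15691302 + 14944 = 234087104297/15691302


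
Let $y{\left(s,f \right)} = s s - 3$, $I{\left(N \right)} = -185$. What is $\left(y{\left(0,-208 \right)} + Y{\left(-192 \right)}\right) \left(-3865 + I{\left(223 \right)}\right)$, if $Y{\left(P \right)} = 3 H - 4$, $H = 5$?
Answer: $-32400$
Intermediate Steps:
$Y{\left(P \right)} = 11$ ($Y{\left(P \right)} = 3 \cdot 5 - 4 = 15 - 4 = 11$)
$y{\left(s,f \right)} = -3 + s^{2}$ ($y{\left(s,f \right)} = s^{2} - 3 = -3 + s^{2}$)
$\left(y{\left(0,-208 \right)} + Y{\left(-192 \right)}\right) \left(-3865 + I{\left(223 \right)}\right) = \left(\left(-3 + 0^{2}\right) + 11\right) \left(-3865 - 185\right) = \left(\left(-3 + 0\right) + 11\right) \left(-4050\right) = \left(-3 + 11\right) \left(-4050\right) = 8 \left(-4050\right) = -32400$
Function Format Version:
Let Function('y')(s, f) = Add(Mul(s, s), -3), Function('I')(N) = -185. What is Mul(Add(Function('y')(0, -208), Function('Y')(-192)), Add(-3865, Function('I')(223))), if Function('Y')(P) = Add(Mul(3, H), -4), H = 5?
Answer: -32400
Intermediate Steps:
Function('Y')(P) = 11 (Function('Y')(P) = Add(Mul(3, 5), -4) = Add(15, -4) = 11)
Function('y')(s, f) = Add(-3, Pow(s, 2)) (Function('y')(s, f) = Add(Pow(s, 2), -3) = Add(-3, Pow(s, 2)))
Mul(Add(Function('y')(0, -208), Function('Y')(-192)), Add(-3865, Function('I')(223))) = Mul(Add(Add(-3, Pow(0, 2)), 11), Add(-3865, -185)) = Mul(Add(Add(-3, 0), 11), -4050) = Mul(Add(-3, 11), -4050) = Mul(8, -4050) = -32400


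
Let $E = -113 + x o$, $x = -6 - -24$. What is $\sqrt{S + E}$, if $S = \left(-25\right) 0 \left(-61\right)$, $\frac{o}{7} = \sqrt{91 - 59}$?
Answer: $\sqrt{-113 + 504 \sqrt{2}} \approx 24.49$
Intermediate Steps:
$o = 28 \sqrt{2}$ ($o = 7 \sqrt{91 - 59} = 7 \sqrt{32} = 7 \cdot 4 \sqrt{2} = 28 \sqrt{2} \approx 39.598$)
$x = 18$ ($x = -6 + 24 = 18$)
$S = 0$ ($S = 0 \left(-61\right) = 0$)
$E = -113 + 504 \sqrt{2}$ ($E = -113 + 18 \cdot 28 \sqrt{2} = -113 + 504 \sqrt{2} \approx 599.76$)
$\sqrt{S + E} = \sqrt{0 - \left(113 - 504 \sqrt{2}\right)} = \sqrt{-113 + 504 \sqrt{2}}$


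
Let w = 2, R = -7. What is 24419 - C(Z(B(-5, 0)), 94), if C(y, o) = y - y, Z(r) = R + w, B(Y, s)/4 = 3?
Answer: 24419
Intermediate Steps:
B(Y, s) = 12 (B(Y, s) = 4*3 = 12)
Z(r) = -5 (Z(r) = -7 + 2 = -5)
C(y, o) = 0
24419 - C(Z(B(-5, 0)), 94) = 24419 - 1*0 = 24419 + 0 = 24419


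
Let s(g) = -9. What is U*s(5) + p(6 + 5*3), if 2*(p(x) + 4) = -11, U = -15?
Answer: 251/2 ≈ 125.50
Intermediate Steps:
p(x) = -19/2 (p(x) = -4 + (1/2)*(-11) = -4 - 11/2 = -19/2)
U*s(5) + p(6 + 5*3) = -15*(-9) - 19/2 = 135 - 19/2 = 251/2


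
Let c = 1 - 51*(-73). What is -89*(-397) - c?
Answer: 31609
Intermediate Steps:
c = 3724 (c = 1 + 3723 = 3724)
-89*(-397) - c = -89*(-397) - 1*3724 = 35333 - 3724 = 31609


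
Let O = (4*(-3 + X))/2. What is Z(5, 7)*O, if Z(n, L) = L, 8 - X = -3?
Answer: 112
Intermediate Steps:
X = 11 (X = 8 - 1*(-3) = 8 + 3 = 11)
O = 16 (O = (4*(-3 + 11))/2 = (4*8)*(1/2) = 32*(1/2) = 16)
Z(5, 7)*O = 7*16 = 112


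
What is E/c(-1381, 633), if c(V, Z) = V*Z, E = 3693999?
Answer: -1231333/291391 ≈ -4.2257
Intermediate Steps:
E/c(-1381, 633) = 3693999/((-1381*633)) = 3693999/(-874173) = 3693999*(-1/874173) = -1231333/291391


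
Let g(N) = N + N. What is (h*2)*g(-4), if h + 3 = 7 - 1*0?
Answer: -64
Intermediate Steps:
g(N) = 2*N
h = 4 (h = -3 + (7 - 1*0) = -3 + (7 + 0) = -3 + 7 = 4)
(h*2)*g(-4) = (4*2)*(2*(-4)) = 8*(-8) = -64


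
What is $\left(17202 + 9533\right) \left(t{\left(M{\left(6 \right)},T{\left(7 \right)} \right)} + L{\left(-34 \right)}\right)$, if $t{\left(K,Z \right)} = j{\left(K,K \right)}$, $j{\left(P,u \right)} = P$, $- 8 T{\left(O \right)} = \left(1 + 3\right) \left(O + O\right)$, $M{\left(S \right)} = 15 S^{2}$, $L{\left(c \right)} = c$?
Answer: $13527910$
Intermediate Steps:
$T{\left(O \right)} = - O$ ($T{\left(O \right)} = - \frac{\left(1 + 3\right) \left(O + O\right)}{8} = - \frac{4 \cdot 2 O}{8} = - \frac{8 O}{8} = - O$)
$t{\left(K,Z \right)} = K$
$\left(17202 + 9533\right) \left(t{\left(M{\left(6 \right)},T{\left(7 \right)} \right)} + L{\left(-34 \right)}\right) = \left(17202 + 9533\right) \left(15 \cdot 6^{2} - 34\right) = 26735 \left(15 \cdot 36 - 34\right) = 26735 \left(540 - 34\right) = 26735 \cdot 506 = 13527910$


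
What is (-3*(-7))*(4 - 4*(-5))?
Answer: 504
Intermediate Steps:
(-3*(-7))*(4 - 4*(-5)) = 21*(4 + 20) = 21*24 = 504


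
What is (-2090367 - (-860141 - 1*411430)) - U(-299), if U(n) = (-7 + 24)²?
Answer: -819085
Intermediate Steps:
U(n) = 289 (U(n) = 17² = 289)
(-2090367 - (-860141 - 1*411430)) - U(-299) = (-2090367 - (-860141 - 1*411430)) - 1*289 = (-2090367 - (-860141 - 411430)) - 289 = (-2090367 - 1*(-1271571)) - 289 = (-2090367 + 1271571) - 289 = -818796 - 289 = -819085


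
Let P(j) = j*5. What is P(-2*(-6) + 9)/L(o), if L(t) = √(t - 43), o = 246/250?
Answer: -525*I*√6565/2626 ≈ -16.199*I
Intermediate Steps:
P(j) = 5*j
o = 123/125 (o = 246*(1/250) = 123/125 ≈ 0.98400)
L(t) = √(-43 + t)
P(-2*(-6) + 9)/L(o) = (5*(-2*(-6) + 9))/(√(-43 + 123/125)) = (5*(12 + 9))/(√(-5252/125)) = (5*21)/((2*I*√6565/25)) = 105*(-5*I*√6565/2626) = -525*I*√6565/2626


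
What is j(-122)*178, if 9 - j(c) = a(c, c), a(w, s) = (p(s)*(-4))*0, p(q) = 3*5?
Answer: 1602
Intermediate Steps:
p(q) = 15
a(w, s) = 0 (a(w, s) = (15*(-4))*0 = -60*0 = 0)
j(c) = 9 (j(c) = 9 - 1*0 = 9 + 0 = 9)
j(-122)*178 = 9*178 = 1602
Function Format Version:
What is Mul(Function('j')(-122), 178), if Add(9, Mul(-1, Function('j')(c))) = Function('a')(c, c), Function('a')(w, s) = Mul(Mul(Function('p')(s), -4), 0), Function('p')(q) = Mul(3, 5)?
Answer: 1602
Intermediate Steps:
Function('p')(q) = 15
Function('a')(w, s) = 0 (Function('a')(w, s) = Mul(Mul(15, -4), 0) = Mul(-60, 0) = 0)
Function('j')(c) = 9 (Function('j')(c) = Add(9, Mul(-1, 0)) = Add(9, 0) = 9)
Mul(Function('j')(-122), 178) = Mul(9, 178) = 1602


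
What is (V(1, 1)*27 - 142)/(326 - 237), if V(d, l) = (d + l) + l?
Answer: -61/89 ≈ -0.68539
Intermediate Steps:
V(d, l) = d + 2*l
(V(1, 1)*27 - 142)/(326 - 237) = ((1 + 2*1)*27 - 142)/(326 - 237) = ((1 + 2)*27 - 142)/89 = (3*27 - 142)*(1/89) = (81 - 142)*(1/89) = -61*1/89 = -61/89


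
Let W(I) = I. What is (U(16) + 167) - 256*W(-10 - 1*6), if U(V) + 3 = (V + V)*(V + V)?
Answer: 5284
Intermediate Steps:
U(V) = -3 + 4*V² (U(V) = -3 + (V + V)*(V + V) = -3 + (2*V)*(2*V) = -3 + 4*V²)
(U(16) + 167) - 256*W(-10 - 1*6) = ((-3 + 4*16²) + 167) - 256*(-10 - 1*6) = ((-3 + 4*256) + 167) - 256*(-10 - 6) = ((-3 + 1024) + 167) - 256*(-16) = (1021 + 167) + 4096 = 1188 + 4096 = 5284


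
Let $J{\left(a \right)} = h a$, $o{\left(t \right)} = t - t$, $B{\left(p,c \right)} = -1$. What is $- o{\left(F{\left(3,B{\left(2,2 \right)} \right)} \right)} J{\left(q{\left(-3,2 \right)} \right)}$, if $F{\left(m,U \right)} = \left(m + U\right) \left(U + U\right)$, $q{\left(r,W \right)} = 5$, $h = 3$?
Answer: $0$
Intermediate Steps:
$F{\left(m,U \right)} = 2 U \left(U + m\right)$ ($F{\left(m,U \right)} = \left(U + m\right) 2 U = 2 U \left(U + m\right)$)
$o{\left(t \right)} = 0$
$J{\left(a \right)} = 3 a$
$- o{\left(F{\left(3,B{\left(2,2 \right)} \right)} \right)} J{\left(q{\left(-3,2 \right)} \right)} = - 0 \cdot 3 \cdot 5 = - 0 \cdot 15 = \left(-1\right) 0 = 0$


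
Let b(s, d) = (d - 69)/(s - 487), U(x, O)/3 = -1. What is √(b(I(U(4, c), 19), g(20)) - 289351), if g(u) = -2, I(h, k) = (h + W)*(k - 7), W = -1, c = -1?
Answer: I*√82819451990/535 ≈ 537.91*I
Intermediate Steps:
U(x, O) = -3 (U(x, O) = 3*(-1) = -3)
I(h, k) = (-1 + h)*(-7 + k) (I(h, k) = (h - 1)*(k - 7) = (-1 + h)*(-7 + k))
b(s, d) = (-69 + d)/(-487 + s)
√(b(I(U(4, c), 19), g(20)) - 289351) = √((-69 - 2)/(-487 + (7 - 1*19 - 7*(-3) - 3*19)) - 289351) = √(-71/(-487 + (7 - 19 + 21 - 57)) - 289351) = √(-71/(-487 - 48) - 289351) = √(-71/(-535) - 289351) = √(-1/535*(-71) - 289351) = √(71/535 - 289351) = √(-154802714/535) = I*√82819451990/535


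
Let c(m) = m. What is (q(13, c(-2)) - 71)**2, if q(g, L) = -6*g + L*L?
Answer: 21025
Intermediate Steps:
q(g, L) = L**2 - 6*g (q(g, L) = -6*g + L**2 = L**2 - 6*g)
(q(13, c(-2)) - 71)**2 = (((-2)**2 - 6*13) - 71)**2 = ((4 - 78) - 71)**2 = (-74 - 71)**2 = (-145)**2 = 21025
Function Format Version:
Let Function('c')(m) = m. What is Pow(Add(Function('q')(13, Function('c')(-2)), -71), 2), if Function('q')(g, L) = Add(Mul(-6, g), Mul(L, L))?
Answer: 21025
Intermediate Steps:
Function('q')(g, L) = Add(Pow(L, 2), Mul(-6, g)) (Function('q')(g, L) = Add(Mul(-6, g), Pow(L, 2)) = Add(Pow(L, 2), Mul(-6, g)))
Pow(Add(Function('q')(13, Function('c')(-2)), -71), 2) = Pow(Add(Add(Pow(-2, 2), Mul(-6, 13)), -71), 2) = Pow(Add(Add(4, -78), -71), 2) = Pow(Add(-74, -71), 2) = Pow(-145, 2) = 21025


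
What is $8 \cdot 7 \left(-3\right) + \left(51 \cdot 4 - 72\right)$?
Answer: $-36$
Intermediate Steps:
$8 \cdot 7 \left(-3\right) + \left(51 \cdot 4 - 72\right) = 56 \left(-3\right) + \left(204 - 72\right) = -168 + 132 = -36$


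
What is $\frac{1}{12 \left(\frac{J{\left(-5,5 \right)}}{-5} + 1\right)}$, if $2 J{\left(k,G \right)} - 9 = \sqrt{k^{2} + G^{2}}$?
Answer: $- \frac{5}{294} - \frac{25 \sqrt{2}}{294} \approx -0.13726$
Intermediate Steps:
$J{\left(k,G \right)} = \frac{9}{2} + \frac{\sqrt{G^{2} + k^{2}}}{2}$ ($J{\left(k,G \right)} = \frac{9}{2} + \frac{\sqrt{k^{2} + G^{2}}}{2} = \frac{9}{2} + \frac{\sqrt{G^{2} + k^{2}}}{2}$)
$\frac{1}{12 \left(\frac{J{\left(-5,5 \right)}}{-5} + 1\right)} = \frac{1}{12 \left(\frac{\frac{9}{2} + \frac{\sqrt{5^{2} + \left(-5\right)^{2}}}{2}}{-5} + 1\right)} = \frac{1}{12 \left(\left(\frac{9}{2} + \frac{\sqrt{25 + 25}}{2}\right) \left(- \frac{1}{5}\right) + 1\right)} = \frac{1}{12 \left(\left(\frac{9}{2} + \frac{\sqrt{50}}{2}\right) \left(- \frac{1}{5}\right) + 1\right)} = \frac{1}{12 \left(\left(\frac{9}{2} + \frac{5 \sqrt{2}}{2}\right) \left(- \frac{1}{5}\right) + 1\right)} = \frac{1}{12 \left(\left(- \frac{9}{10} - \frac{\sqrt{2}}{2}\right) + 1\right)} = \frac{1}{12 \left(\frac{1}{10} - \frac{\sqrt{2}}{2}\right)} = \frac{1}{\frac{6}{5} - 6 \sqrt{2}}$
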